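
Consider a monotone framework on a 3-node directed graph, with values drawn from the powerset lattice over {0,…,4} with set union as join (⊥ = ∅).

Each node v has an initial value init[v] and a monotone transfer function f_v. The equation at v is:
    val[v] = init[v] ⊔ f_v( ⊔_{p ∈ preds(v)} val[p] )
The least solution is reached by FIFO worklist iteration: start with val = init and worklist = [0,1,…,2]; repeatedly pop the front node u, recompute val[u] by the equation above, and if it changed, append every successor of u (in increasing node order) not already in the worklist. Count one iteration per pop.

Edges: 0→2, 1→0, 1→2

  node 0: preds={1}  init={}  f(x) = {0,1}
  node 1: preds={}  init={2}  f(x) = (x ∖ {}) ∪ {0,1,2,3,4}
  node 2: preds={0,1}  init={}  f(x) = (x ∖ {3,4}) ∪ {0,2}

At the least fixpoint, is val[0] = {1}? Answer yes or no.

no

Iteration log — 4 steps:
  step 1. node 0  ⊔preds={2}  new={0,1}  old={}  +wl: 
  step 2. node 1  ⊔preds={}  new={0,1,2,3,4}  old={2}  +wl: 0
  step 3. node 2  ⊔preds={0,1,2,3,4}  new={0,1,2}  old={}  +wl: 
  step 4. node 0  ⊔preds={0,1,2,3,4}  new={0,1}  stable

Least fixpoint reached:
  node 0: {0,1}
  node 1: {0,1,2,3,4}
  node 2: {0,1,2}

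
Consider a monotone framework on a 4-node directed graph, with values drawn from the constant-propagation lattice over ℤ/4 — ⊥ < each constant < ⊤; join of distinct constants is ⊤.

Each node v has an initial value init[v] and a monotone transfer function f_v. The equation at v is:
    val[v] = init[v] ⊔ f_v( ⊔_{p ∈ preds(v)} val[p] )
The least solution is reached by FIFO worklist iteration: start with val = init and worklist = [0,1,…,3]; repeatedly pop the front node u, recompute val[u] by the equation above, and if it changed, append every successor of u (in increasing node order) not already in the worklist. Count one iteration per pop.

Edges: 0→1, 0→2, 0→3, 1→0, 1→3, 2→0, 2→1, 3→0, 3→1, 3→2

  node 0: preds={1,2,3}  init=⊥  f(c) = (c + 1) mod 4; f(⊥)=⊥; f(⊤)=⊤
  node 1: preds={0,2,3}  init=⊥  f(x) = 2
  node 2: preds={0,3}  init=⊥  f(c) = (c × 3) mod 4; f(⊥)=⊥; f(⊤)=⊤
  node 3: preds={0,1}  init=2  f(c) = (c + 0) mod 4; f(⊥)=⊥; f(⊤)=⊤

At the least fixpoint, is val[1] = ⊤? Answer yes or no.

Trace (8 dequeues):
  [1] u=0 | in 2 | out 3 | prev ⊥ | push {}
  [2] u=1 | in ⊤ | out 2 | prev ⊥ | push {0}
  [3] u=2 | in ⊤ | out ⊤ | prev ⊥ | push {1}
  [4] u=3 | in ⊤ | out ⊤ | prev 2 | push {2}
  [5] u=0 | in ⊤ | out ⊤ | prev 3 | push {3}
  [6] u=1 | in ⊤ | out 2 | ==
  [7] u=2 | in ⊤ | out ⊤ | ==
  [8] u=3 | in ⊤ | out ⊤ | ==

Converged values:
  [0] ⊤
  [1] 2
  [2] ⊤
  [3] ⊤

no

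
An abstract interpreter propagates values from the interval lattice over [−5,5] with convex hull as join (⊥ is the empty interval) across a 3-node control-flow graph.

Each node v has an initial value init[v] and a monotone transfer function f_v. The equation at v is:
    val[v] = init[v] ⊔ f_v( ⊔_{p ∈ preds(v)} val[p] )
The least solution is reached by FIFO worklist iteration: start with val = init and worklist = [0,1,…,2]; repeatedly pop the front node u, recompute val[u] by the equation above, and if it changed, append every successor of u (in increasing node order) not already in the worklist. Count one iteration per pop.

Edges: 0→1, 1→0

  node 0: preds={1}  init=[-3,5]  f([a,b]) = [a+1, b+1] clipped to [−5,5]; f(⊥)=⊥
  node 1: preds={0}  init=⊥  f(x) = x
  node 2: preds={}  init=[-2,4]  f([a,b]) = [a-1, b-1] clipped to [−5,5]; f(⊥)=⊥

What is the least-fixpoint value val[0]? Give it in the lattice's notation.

Worklist (4 pops):
  #1 pop 0: in=⊥ → [-3,5] (no change)
  #2 pop 1: in=[-3,5] → [-3,5] (was ⊥); enqueue [0]
  #3 pop 2: in=⊥ → [-2,4] (no change)
  #4 pop 0: in=[-3,5] → [-3,5] (no change)

Fixpoint:
  val[0] = [-3,5]
  val[1] = [-3,5]
  val[2] = [-2,4]

[-3,5]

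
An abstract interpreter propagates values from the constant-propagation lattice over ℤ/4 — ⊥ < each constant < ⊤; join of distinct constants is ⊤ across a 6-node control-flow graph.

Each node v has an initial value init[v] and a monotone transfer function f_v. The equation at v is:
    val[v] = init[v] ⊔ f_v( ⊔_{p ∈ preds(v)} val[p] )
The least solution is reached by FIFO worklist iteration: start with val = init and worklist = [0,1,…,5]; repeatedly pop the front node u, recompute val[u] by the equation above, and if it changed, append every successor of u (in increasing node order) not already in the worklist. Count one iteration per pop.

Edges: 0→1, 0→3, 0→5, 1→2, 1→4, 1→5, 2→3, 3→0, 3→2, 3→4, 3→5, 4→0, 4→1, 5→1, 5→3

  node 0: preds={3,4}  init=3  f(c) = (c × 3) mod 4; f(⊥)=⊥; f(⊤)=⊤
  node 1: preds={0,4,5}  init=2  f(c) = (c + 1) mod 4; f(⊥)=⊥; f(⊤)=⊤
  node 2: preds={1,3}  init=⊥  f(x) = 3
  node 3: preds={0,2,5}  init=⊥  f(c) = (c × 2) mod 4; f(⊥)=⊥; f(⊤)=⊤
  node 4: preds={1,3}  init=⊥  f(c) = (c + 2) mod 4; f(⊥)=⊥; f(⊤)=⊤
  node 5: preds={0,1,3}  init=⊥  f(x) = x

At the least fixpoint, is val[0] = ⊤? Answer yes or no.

Iteration log — 14 steps:
  step 1. node 0  ⊔preds=⊥  new=3  stable
  step 2. node 1  ⊔preds=3  new=⊤  old=2  +wl: 
  step 3. node 2  ⊔preds=⊤  new=3  old=⊥  +wl: 
  step 4. node 3  ⊔preds=3  new=2  old=⊥  +wl: 0,2
  step 5. node 4  ⊔preds=⊤  new=⊤  old=⊥  +wl: 1
  step 6. node 5  ⊔preds=⊤  new=⊤  old=⊥  +wl: 3
  step 7. node 0  ⊔preds=⊤  new=⊤  old=3  +wl: 5
  step 8. node 2  ⊔preds=⊤  new=3  stable
  step 9. node 1  ⊔preds=⊤  new=⊤  stable
  step 10. node 3  ⊔preds=⊤  new=⊤  old=2  +wl: 0,2,4
  step 11. node 5  ⊔preds=⊤  new=⊤  stable
  step 12. node 0  ⊔preds=⊤  new=⊤  stable
  step 13. node 2  ⊔preds=⊤  new=3  stable
  step 14. node 4  ⊔preds=⊤  new=⊤  stable

Least fixpoint reached:
  node 0: ⊤
  node 1: ⊤
  node 2: 3
  node 3: ⊤
  node 4: ⊤
  node 5: ⊤

yes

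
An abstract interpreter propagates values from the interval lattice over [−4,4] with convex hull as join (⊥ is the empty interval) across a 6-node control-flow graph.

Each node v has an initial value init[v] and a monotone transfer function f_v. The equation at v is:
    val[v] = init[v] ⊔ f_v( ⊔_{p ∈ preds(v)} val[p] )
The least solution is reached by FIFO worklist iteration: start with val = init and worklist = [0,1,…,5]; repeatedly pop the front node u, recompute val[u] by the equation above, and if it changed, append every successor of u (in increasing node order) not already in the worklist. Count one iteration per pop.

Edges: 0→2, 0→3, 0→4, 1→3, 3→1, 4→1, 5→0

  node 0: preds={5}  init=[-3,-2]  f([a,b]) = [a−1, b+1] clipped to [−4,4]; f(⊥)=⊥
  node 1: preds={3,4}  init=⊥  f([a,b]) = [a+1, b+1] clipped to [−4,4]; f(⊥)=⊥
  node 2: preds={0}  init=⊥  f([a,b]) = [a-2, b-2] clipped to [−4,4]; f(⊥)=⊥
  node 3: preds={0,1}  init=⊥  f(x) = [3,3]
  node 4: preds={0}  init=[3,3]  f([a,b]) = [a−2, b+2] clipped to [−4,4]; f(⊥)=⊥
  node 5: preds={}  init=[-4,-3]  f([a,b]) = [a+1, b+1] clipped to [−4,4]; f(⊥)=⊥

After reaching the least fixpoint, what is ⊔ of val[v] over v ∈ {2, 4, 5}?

Iteration log — 8 steps:
  step 1. node 0  ⊔preds=[-4,-3]  new=[-4,-2]  old=[-3,-2]  +wl: 
  step 2. node 1  ⊔preds=[3,3]  new=[4,4]  old=⊥  +wl: 
  step 3. node 2  ⊔preds=[-4,-2]  new=[-4,-4]  old=⊥  +wl: 
  step 4. node 3  ⊔preds=[-4,4]  new=[3,3]  old=⊥  +wl: 1
  step 5. node 4  ⊔preds=[-4,-2]  new=[-4,3]  old=[3,3]  +wl: 
  step 6. node 5  ⊔preds=⊥  new=[-4,-3]  stable
  step 7. node 1  ⊔preds=[-4,3]  new=[-3,4]  old=[4,4]  +wl: 3
  step 8. node 3  ⊔preds=[-4,4]  new=[3,3]  stable

Least fixpoint reached:
  node 0: [-4,-2]
  node 1: [-3,4]
  node 2: [-4,-4]
  node 3: [3,3]
  node 4: [-4,3]
  node 5: [-4,-3]

[-4,3]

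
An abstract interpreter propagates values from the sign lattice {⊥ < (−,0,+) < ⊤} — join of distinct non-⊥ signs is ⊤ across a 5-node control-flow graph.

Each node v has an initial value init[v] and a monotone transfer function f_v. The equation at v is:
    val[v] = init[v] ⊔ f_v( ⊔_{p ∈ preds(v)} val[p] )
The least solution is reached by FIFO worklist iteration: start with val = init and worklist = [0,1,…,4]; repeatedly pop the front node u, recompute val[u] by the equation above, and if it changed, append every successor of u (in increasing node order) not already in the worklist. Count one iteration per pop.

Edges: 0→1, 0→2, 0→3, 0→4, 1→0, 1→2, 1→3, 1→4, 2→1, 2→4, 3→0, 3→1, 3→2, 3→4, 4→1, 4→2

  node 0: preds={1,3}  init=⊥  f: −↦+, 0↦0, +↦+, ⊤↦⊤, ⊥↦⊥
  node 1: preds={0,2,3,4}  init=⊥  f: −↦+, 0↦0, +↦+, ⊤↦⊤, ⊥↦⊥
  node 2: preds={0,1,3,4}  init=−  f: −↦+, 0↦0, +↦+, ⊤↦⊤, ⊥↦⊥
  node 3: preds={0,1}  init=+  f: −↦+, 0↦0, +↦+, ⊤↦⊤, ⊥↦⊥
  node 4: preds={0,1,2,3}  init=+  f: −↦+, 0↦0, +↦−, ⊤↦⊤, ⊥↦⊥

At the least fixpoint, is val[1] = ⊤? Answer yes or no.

Iteration log — 10 steps:
  step 1. node 0  ⊔preds=+  new=+  old=⊥  +wl: 
  step 2. node 1  ⊔preds=⊤  new=⊤  old=⊥  +wl: 0
  step 3. node 2  ⊔preds=⊤  new=⊤  old=−  +wl: 1
  step 4. node 3  ⊔preds=⊤  new=⊤  old=+  +wl: 2
  step 5. node 4  ⊔preds=⊤  new=⊤  old=+  +wl: 
  step 6. node 0  ⊔preds=⊤  new=⊤  old=+  +wl: 3,4
  step 7. node 1  ⊔preds=⊤  new=⊤  stable
  step 8. node 2  ⊔preds=⊤  new=⊤  stable
  step 9. node 3  ⊔preds=⊤  new=⊤  stable
  step 10. node 4  ⊔preds=⊤  new=⊤  stable

Least fixpoint reached:
  node 0: ⊤
  node 1: ⊤
  node 2: ⊤
  node 3: ⊤
  node 4: ⊤

yes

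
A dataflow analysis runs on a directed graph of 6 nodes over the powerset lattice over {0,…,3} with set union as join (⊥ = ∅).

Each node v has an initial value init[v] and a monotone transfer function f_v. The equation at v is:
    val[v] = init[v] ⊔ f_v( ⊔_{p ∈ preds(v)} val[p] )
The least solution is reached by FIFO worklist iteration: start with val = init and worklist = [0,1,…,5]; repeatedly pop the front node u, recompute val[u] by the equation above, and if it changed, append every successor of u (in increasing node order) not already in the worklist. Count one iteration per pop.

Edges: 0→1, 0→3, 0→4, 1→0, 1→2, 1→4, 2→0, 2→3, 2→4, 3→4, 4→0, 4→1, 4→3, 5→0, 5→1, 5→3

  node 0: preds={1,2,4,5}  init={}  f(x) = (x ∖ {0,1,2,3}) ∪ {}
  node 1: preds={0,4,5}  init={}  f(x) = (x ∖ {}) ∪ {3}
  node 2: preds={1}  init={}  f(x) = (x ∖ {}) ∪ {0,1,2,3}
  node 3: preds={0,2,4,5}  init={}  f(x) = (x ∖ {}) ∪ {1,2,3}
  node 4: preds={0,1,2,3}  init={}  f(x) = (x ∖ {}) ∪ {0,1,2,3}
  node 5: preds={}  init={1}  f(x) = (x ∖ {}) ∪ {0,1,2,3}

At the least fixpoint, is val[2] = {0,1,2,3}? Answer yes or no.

Iteration log — 12 steps:
  step 1. node 0  ⊔preds={1}  new={}  stable
  step 2. node 1  ⊔preds={1}  new={1,3}  old={}  +wl: 0
  step 3. node 2  ⊔preds={1,3}  new={0,1,2,3}  old={}  +wl: 
  step 4. node 3  ⊔preds={0,1,2,3}  new={0,1,2,3}  old={}  +wl: 
  step 5. node 4  ⊔preds={0,1,2,3}  new={0,1,2,3}  old={}  +wl: 1,3
  step 6. node 5  ⊔preds={}  new={0,1,2,3}  old={1}  +wl: 
  step 7. node 0  ⊔preds={0,1,2,3}  new={}  stable
  step 8. node 1  ⊔preds={0,1,2,3}  new={0,1,2,3}  old={1,3}  +wl: 0,2,4
  step 9. node 3  ⊔preds={0,1,2,3}  new={0,1,2,3}  stable
  step 10. node 0  ⊔preds={0,1,2,3}  new={}  stable
  step 11. node 2  ⊔preds={0,1,2,3}  new={0,1,2,3}  stable
  step 12. node 4  ⊔preds={0,1,2,3}  new={0,1,2,3}  stable

Least fixpoint reached:
  node 0: {}
  node 1: {0,1,2,3}
  node 2: {0,1,2,3}
  node 3: {0,1,2,3}
  node 4: {0,1,2,3}
  node 5: {0,1,2,3}

yes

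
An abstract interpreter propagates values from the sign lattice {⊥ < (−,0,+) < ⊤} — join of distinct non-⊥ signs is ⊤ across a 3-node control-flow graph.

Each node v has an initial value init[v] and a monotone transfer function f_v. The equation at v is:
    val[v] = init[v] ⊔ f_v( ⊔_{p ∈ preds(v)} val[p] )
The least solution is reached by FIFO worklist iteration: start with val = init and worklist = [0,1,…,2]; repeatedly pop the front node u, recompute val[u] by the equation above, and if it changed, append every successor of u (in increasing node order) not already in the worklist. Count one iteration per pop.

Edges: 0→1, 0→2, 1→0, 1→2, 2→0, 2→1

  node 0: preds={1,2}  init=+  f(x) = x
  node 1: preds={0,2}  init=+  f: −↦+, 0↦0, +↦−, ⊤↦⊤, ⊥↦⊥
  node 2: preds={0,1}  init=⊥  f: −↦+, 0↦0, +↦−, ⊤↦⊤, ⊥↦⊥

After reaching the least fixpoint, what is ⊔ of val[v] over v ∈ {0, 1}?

⊤

Trace (6 dequeues):
  [1] u=0 | in + | out + | ==
  [2] u=1 | in + | out ⊤ | prev + | push {0}
  [3] u=2 | in ⊤ | out ⊤ | prev ⊥ | push {1}
  [4] u=0 | in ⊤ | out ⊤ | prev + | push {2}
  [5] u=1 | in ⊤ | out ⊤ | ==
  [6] u=2 | in ⊤ | out ⊤ | ==

Converged values:
  [0] ⊤
  [1] ⊤
  [2] ⊤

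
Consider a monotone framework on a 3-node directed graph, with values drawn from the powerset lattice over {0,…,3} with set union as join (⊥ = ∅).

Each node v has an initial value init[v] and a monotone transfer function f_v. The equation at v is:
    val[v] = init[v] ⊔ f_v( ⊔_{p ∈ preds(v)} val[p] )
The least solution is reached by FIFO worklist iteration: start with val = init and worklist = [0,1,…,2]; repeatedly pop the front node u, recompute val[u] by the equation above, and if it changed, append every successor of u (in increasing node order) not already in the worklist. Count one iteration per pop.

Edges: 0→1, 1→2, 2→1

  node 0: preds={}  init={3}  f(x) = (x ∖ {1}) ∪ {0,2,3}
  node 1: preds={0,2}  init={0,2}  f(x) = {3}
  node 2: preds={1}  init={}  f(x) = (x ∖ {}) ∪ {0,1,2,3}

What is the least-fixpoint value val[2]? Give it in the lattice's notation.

Trace (4 dequeues):
  [1] u=0 | in {} | out {0,2,3} | prev {3} | push {}
  [2] u=1 | in {0,2,3} | out {0,2,3} | prev {0,2} | push {}
  [3] u=2 | in {0,2,3} | out {0,1,2,3} | prev {} | push {1}
  [4] u=1 | in {0,1,2,3} | out {0,2,3} | ==

Converged values:
  [0] {0,2,3}
  [1] {0,2,3}
  [2] {0,1,2,3}

{0,1,2,3}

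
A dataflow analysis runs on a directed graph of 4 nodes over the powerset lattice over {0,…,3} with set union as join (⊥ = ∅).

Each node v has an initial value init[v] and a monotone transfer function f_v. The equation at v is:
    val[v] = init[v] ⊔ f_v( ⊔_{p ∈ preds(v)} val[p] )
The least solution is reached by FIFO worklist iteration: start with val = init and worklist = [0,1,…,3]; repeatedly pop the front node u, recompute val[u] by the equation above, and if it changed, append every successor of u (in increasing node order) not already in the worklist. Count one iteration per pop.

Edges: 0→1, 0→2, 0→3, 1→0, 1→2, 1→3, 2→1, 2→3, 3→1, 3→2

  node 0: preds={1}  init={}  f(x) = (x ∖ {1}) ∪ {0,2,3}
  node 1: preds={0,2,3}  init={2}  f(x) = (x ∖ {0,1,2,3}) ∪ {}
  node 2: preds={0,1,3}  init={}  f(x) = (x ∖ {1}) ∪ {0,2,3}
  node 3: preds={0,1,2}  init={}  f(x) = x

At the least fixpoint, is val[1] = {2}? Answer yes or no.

yes

Worklist (6 pops):
  #1 pop 0: in={2} → {0,2,3} (was {}); enqueue []
  #2 pop 1: in={0,2,3} → {2} (no change)
  #3 pop 2: in={0,2,3} → {0,2,3} (was {}); enqueue [1]
  #4 pop 3: in={0,2,3} → {0,2,3} (was {}); enqueue [2]
  #5 pop 1: in={0,2,3} → {2} (no change)
  #6 pop 2: in={0,2,3} → {0,2,3} (no change)

Fixpoint:
  val[0] = {0,2,3}
  val[1] = {2}
  val[2] = {0,2,3}
  val[3] = {0,2,3}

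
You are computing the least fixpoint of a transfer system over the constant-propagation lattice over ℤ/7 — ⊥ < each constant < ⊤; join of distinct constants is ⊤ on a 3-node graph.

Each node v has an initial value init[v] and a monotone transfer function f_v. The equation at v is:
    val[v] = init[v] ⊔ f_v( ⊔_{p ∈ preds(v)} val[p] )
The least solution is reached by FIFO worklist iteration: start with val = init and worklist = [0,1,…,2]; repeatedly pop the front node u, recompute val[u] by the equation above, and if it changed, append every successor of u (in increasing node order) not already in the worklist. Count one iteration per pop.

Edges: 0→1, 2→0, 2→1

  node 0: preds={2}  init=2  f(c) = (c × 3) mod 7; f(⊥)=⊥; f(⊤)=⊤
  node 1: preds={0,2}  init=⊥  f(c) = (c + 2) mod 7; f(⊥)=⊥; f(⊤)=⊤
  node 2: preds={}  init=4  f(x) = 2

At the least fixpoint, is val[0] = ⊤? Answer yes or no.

yes

Worklist (5 pops):
  #1 pop 0: in=4 → ⊤ (was 2); enqueue []
  #2 pop 1: in=⊤ → ⊤ (was ⊥); enqueue []
  #3 pop 2: in=⊥ → ⊤ (was 4); enqueue [0,1]
  #4 pop 0: in=⊤ → ⊤ (no change)
  #5 pop 1: in=⊤ → ⊤ (no change)

Fixpoint:
  val[0] = ⊤
  val[1] = ⊤
  val[2] = ⊤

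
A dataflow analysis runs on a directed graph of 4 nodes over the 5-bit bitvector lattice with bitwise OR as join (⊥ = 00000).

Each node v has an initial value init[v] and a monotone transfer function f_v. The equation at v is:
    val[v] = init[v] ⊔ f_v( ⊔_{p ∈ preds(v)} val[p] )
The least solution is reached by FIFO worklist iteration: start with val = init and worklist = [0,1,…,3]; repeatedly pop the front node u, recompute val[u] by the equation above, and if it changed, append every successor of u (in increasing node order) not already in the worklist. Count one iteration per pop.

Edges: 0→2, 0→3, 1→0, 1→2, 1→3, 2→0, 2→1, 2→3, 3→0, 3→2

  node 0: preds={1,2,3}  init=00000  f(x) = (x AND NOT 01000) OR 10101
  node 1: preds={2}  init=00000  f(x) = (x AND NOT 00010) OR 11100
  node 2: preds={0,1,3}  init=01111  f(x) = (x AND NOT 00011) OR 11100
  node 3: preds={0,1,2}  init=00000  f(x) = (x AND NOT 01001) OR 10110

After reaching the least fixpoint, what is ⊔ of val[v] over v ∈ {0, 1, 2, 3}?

11111

Iteration log — 7 steps:
  step 1. node 0  ⊔preds=01111  new=10111  old=00000  +wl: 
  step 2. node 1  ⊔preds=01111  new=11101  old=00000  +wl: 0
  step 3. node 2  ⊔preds=11111  new=11111  old=01111  +wl: 1
  step 4. node 3  ⊔preds=11111  new=10110  old=00000  +wl: 2
  step 5. node 0  ⊔preds=11111  new=10111  stable
  step 6. node 1  ⊔preds=11111  new=11101  stable
  step 7. node 2  ⊔preds=11111  new=11111  stable

Least fixpoint reached:
  node 0: 10111
  node 1: 11101
  node 2: 11111
  node 3: 10110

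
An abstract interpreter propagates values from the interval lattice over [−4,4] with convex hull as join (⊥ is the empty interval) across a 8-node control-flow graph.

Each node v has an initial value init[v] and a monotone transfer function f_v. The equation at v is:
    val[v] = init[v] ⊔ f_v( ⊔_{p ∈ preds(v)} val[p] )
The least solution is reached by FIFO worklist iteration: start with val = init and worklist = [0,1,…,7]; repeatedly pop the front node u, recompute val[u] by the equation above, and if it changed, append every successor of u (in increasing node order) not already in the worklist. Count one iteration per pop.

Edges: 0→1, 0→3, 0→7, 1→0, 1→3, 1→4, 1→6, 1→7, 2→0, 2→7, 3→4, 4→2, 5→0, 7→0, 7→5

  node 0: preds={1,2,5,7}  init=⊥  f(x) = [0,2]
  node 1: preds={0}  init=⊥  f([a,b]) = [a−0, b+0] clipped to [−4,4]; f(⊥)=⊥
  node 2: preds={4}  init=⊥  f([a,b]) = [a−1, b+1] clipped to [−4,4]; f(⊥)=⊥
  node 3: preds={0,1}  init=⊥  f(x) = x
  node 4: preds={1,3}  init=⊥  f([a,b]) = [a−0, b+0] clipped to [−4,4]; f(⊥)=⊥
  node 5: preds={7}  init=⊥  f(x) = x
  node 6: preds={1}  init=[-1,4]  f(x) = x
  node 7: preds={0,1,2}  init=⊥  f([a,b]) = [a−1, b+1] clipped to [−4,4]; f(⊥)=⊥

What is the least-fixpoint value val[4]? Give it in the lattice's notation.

[0,2]

Worklist (16 pops):
  #1 pop 0: in=⊥ → [0,2] (was ⊥); enqueue []
  #2 pop 1: in=[0,2] → [0,2] (was ⊥); enqueue [0]
  #3 pop 2: in=⊥ → ⊥ (no change)
  #4 pop 3: in=[0,2] → [0,2] (was ⊥); enqueue []
  #5 pop 4: in=[0,2] → [0,2] (was ⊥); enqueue [2]
  #6 pop 5: in=⊥ → ⊥ (no change)
  #7 pop 6: in=[0,2] → [-1,4] (no change)
  #8 pop 7: in=[0,2] → [-1,3] (was ⊥); enqueue [5]
  #9 pop 0: in=[-1,3] → [0,2] (no change)
  #10 pop 2: in=[0,2] → [-1,3] (was ⊥); enqueue [0,7]
  #11 pop 5: in=[-1,3] → [-1,3] (was ⊥); enqueue []
  #12 pop 0: in=[-1,3] → [0,2] (no change)
  #13 pop 7: in=[-1,3] → [-2,4] (was [-1,3]); enqueue [0,5]
  #14 pop 0: in=[-2,4] → [0,2] (no change)
  #15 pop 5: in=[-2,4] → [-2,4] (was [-1,3]); enqueue [0]
  #16 pop 0: in=[-2,4] → [0,2] (no change)

Fixpoint:
  val[0] = [0,2]
  val[1] = [0,2]
  val[2] = [-1,3]
  val[3] = [0,2]
  val[4] = [0,2]
  val[5] = [-2,4]
  val[6] = [-1,4]
  val[7] = [-2,4]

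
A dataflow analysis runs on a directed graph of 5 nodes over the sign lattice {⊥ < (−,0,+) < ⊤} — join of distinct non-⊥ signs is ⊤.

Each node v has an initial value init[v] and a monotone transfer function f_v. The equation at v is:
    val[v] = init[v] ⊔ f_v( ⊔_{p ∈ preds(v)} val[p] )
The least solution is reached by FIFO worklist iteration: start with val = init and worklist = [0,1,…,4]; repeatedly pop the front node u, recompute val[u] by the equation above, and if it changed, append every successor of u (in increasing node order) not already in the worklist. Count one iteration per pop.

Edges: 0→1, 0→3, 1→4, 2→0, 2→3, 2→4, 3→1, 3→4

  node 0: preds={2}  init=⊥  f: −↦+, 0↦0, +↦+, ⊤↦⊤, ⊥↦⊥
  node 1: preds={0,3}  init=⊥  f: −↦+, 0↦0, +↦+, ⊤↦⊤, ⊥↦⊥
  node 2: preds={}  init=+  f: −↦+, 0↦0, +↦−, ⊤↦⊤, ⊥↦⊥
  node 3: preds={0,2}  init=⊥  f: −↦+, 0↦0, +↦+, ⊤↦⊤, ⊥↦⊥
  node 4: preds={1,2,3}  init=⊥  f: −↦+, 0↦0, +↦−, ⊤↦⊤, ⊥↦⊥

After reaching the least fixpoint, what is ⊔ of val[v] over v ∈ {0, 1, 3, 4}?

Trace (6 dequeues):
  [1] u=0 | in + | out + | prev ⊥ | push {}
  [2] u=1 | in + | out + | prev ⊥ | push {}
  [3] u=2 | in ⊥ | out + | ==
  [4] u=3 | in + | out + | prev ⊥ | push {1}
  [5] u=4 | in + | out − | prev ⊥ | push {}
  [6] u=1 | in + | out + | ==

Converged values:
  [0] +
  [1] +
  [2] +
  [3] +
  [4] −

⊤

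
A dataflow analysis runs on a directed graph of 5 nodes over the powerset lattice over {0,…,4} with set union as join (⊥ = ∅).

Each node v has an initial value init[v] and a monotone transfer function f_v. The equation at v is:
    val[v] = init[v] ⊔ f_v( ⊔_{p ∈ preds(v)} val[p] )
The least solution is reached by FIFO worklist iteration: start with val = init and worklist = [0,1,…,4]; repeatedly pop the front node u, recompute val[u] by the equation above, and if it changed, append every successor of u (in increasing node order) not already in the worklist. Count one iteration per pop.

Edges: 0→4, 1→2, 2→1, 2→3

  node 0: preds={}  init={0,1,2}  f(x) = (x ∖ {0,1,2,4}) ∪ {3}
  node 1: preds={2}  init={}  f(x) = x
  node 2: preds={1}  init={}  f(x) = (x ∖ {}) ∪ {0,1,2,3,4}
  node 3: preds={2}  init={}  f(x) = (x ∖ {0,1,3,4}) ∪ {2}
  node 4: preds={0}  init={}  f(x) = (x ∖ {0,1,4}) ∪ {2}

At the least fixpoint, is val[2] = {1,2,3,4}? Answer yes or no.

no

Worklist (7 pops):
  #1 pop 0: in={} → {0,1,2,3} (was {0,1,2}); enqueue []
  #2 pop 1: in={} → {} (no change)
  #3 pop 2: in={} → {0,1,2,3,4} (was {}); enqueue [1]
  #4 pop 3: in={0,1,2,3,4} → {2} (was {}); enqueue []
  #5 pop 4: in={0,1,2,3} → {2,3} (was {}); enqueue []
  #6 pop 1: in={0,1,2,3,4} → {0,1,2,3,4} (was {}); enqueue [2]
  #7 pop 2: in={0,1,2,3,4} → {0,1,2,3,4} (no change)

Fixpoint:
  val[0] = {0,1,2,3}
  val[1] = {0,1,2,3,4}
  val[2] = {0,1,2,3,4}
  val[3] = {2}
  val[4] = {2,3}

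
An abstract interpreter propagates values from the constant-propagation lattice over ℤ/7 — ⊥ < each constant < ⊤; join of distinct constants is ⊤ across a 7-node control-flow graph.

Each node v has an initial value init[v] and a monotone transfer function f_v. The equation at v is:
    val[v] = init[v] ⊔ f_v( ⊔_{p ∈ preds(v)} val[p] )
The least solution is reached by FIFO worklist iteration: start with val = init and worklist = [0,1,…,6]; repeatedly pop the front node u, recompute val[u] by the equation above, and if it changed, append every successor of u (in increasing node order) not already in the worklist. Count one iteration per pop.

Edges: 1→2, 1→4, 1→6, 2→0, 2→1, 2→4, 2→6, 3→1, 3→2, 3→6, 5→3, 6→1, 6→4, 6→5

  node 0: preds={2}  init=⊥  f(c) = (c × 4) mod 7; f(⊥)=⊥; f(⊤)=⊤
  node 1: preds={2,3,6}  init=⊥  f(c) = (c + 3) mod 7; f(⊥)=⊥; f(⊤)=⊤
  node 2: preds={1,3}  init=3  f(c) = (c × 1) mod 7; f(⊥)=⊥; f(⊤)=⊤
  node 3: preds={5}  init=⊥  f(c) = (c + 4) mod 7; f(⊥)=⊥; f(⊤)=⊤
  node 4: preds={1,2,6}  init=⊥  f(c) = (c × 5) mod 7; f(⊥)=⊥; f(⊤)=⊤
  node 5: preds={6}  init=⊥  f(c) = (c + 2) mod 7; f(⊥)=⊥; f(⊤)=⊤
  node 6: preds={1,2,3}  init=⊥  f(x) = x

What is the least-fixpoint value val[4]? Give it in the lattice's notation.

Iteration log — 17 steps:
  step 1. node 0  ⊔preds=3  new=5  old=⊥  +wl: 
  step 2. node 1  ⊔preds=3  new=6  old=⊥  +wl: 
  step 3. node 2  ⊔preds=6  new=⊤  old=3  +wl: 0,1
  step 4. node 3  ⊔preds=⊥  new=⊥  stable
  step 5. node 4  ⊔preds=⊤  new=⊤  old=⊥  +wl: 
  step 6. node 5  ⊔preds=⊥  new=⊥  stable
  step 7. node 6  ⊔preds=⊤  new=⊤  old=⊥  +wl: 4,5
  step 8. node 0  ⊔preds=⊤  new=⊤  old=5  +wl: 
  step 9. node 1  ⊔preds=⊤  new=⊤  old=6  +wl: 2,6
  step 10. node 4  ⊔preds=⊤  new=⊤  stable
  step 11. node 5  ⊔preds=⊤  new=⊤  old=⊥  +wl: 3
  step 12. node 2  ⊔preds=⊤  new=⊤  stable
  step 13. node 6  ⊔preds=⊤  new=⊤  stable
  step 14. node 3  ⊔preds=⊤  new=⊤  old=⊥  +wl: 1,2,6
  step 15. node 1  ⊔preds=⊤  new=⊤  stable
  step 16. node 2  ⊔preds=⊤  new=⊤  stable
  step 17. node 6  ⊔preds=⊤  new=⊤  stable

Least fixpoint reached:
  node 0: ⊤
  node 1: ⊤
  node 2: ⊤
  node 3: ⊤
  node 4: ⊤
  node 5: ⊤
  node 6: ⊤

⊤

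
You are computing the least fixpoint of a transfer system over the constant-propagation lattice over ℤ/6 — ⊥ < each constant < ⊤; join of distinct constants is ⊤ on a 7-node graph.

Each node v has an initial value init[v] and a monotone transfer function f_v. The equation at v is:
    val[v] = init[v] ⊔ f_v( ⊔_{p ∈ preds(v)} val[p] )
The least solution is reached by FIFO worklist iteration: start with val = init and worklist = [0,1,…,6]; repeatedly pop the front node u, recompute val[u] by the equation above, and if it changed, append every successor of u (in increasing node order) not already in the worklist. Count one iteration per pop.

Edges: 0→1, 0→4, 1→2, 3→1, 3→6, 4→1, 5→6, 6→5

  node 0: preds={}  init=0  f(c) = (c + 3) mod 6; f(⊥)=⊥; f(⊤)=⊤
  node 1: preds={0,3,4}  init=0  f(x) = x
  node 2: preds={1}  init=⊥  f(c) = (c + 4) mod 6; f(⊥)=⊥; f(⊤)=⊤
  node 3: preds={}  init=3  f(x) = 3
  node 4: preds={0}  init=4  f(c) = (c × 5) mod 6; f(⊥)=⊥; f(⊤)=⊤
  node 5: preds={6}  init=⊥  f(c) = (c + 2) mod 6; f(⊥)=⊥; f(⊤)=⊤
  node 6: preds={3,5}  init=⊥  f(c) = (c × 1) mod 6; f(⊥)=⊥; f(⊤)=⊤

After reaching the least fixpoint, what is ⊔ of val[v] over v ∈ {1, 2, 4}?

Worklist (12 pops):
  #1 pop 0: in=⊥ → 0 (no change)
  #2 pop 1: in=⊤ → ⊤ (was 0); enqueue []
  #3 pop 2: in=⊤ → ⊤ (was ⊥); enqueue []
  #4 pop 3: in=⊥ → 3 (no change)
  #5 pop 4: in=0 → ⊤ (was 4); enqueue [1]
  #6 pop 5: in=⊥ → ⊥ (no change)
  #7 pop 6: in=3 → 3 (was ⊥); enqueue [5]
  #8 pop 1: in=⊤ → ⊤ (no change)
  #9 pop 5: in=3 → 5 (was ⊥); enqueue [6]
  #10 pop 6: in=⊤ → ⊤ (was 3); enqueue [5]
  #11 pop 5: in=⊤ → ⊤ (was 5); enqueue [6]
  #12 pop 6: in=⊤ → ⊤ (no change)

Fixpoint:
  val[0] = 0
  val[1] = ⊤
  val[2] = ⊤
  val[3] = 3
  val[4] = ⊤
  val[5] = ⊤
  val[6] = ⊤

⊤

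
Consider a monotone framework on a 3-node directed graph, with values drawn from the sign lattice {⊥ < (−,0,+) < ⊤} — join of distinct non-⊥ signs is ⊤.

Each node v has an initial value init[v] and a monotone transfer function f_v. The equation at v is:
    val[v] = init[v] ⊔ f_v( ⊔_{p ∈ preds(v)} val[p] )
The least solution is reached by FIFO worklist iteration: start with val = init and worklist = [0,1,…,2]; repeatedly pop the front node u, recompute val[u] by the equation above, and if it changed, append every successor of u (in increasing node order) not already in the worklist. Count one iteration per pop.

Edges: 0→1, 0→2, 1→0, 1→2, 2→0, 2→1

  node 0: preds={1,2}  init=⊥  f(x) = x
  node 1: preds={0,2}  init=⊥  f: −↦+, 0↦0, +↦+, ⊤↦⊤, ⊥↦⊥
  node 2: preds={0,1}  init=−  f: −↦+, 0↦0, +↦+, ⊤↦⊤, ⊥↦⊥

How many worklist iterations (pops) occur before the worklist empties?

Iteration log — 7 steps:
  step 1. node 0  ⊔preds=−  new=−  old=⊥  +wl: 
  step 2. node 1  ⊔preds=−  new=+  old=⊥  +wl: 0
  step 3. node 2  ⊔preds=⊤  new=⊤  old=−  +wl: 1
  step 4. node 0  ⊔preds=⊤  new=⊤  old=−  +wl: 2
  step 5. node 1  ⊔preds=⊤  new=⊤  old=+  +wl: 0
  step 6. node 2  ⊔preds=⊤  new=⊤  stable
  step 7. node 0  ⊔preds=⊤  new=⊤  stable

Least fixpoint reached:
  node 0: ⊤
  node 1: ⊤
  node 2: ⊤

7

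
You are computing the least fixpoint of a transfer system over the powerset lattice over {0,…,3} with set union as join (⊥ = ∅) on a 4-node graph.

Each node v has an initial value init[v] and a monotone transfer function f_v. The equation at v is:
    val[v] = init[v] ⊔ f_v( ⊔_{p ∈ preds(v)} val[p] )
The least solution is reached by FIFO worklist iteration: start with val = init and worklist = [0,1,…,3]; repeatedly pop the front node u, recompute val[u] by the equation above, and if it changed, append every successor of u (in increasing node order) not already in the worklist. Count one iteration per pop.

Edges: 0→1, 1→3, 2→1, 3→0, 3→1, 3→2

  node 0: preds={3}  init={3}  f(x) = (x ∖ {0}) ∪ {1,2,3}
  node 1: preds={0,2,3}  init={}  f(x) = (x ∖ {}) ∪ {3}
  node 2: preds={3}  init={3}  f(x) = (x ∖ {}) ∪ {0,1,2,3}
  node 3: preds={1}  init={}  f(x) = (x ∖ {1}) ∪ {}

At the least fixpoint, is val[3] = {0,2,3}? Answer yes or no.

yes

Iteration log — 11 steps:
  step 1. node 0  ⊔preds={}  new={1,2,3}  old={3}  +wl: 
  step 2. node 1  ⊔preds={1,2,3}  new={1,2,3}  old={}  +wl: 
  step 3. node 2  ⊔preds={}  new={0,1,2,3}  old={3}  +wl: 1
  step 4. node 3  ⊔preds={1,2,3}  new={2,3}  old={}  +wl: 0,2
  step 5. node 1  ⊔preds={0,1,2,3}  new={0,1,2,3}  old={1,2,3}  +wl: 3
  step 6. node 0  ⊔preds={2,3}  new={1,2,3}  stable
  step 7. node 2  ⊔preds={2,3}  new={0,1,2,3}  stable
  step 8. node 3  ⊔preds={0,1,2,3}  new={0,2,3}  old={2,3}  +wl: 0,1,2
  step 9. node 0  ⊔preds={0,2,3}  new={1,2,3}  stable
  step 10. node 1  ⊔preds={0,1,2,3}  new={0,1,2,3}  stable
  step 11. node 2  ⊔preds={0,2,3}  new={0,1,2,3}  stable

Least fixpoint reached:
  node 0: {1,2,3}
  node 1: {0,1,2,3}
  node 2: {0,1,2,3}
  node 3: {0,2,3}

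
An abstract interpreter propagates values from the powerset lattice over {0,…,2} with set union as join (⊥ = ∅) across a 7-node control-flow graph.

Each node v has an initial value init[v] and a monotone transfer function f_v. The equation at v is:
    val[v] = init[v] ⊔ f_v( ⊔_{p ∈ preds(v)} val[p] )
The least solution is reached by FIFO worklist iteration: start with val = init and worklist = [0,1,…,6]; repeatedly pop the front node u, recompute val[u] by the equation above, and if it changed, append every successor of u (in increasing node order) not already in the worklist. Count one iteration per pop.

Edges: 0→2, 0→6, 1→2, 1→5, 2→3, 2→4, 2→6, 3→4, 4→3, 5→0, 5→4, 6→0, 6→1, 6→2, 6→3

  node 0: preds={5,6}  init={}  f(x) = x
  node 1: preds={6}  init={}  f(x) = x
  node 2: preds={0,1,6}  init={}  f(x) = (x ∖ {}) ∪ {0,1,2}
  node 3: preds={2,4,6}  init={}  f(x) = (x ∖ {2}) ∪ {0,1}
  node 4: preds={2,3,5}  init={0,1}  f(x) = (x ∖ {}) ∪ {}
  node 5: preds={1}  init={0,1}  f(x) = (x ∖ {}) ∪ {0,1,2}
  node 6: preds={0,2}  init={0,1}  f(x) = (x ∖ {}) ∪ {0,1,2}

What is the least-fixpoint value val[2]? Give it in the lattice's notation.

Worklist (14 pops):
  #1 pop 0: in={0,1} → {0,1} (was {}); enqueue []
  #2 pop 1: in={0,1} → {0,1} (was {}); enqueue []
  #3 pop 2: in={0,1} → {0,1,2} (was {}); enqueue []
  #4 pop 3: in={0,1,2} → {0,1} (was {}); enqueue []
  #5 pop 4: in={0,1,2} → {0,1,2} (was {0,1}); enqueue [3]
  #6 pop 5: in={0,1} → {0,1,2} (was {0,1}); enqueue [0,4]
  #7 pop 6: in={0,1,2} → {0,1,2} (was {0,1}); enqueue [1,2]
  #8 pop 3: in={0,1,2} → {0,1} (no change)
  #9 pop 0: in={0,1,2} → {0,1,2} (was {0,1}); enqueue [6]
  #10 pop 4: in={0,1,2} → {0,1,2} (no change)
  #11 pop 1: in={0,1,2} → {0,1,2} (was {0,1}); enqueue [5]
  #12 pop 2: in={0,1,2} → {0,1,2} (no change)
  #13 pop 6: in={0,1,2} → {0,1,2} (no change)
  #14 pop 5: in={0,1,2} → {0,1,2} (no change)

Fixpoint:
  val[0] = {0,1,2}
  val[1] = {0,1,2}
  val[2] = {0,1,2}
  val[3] = {0,1}
  val[4] = {0,1,2}
  val[5] = {0,1,2}
  val[6] = {0,1,2}

{0,1,2}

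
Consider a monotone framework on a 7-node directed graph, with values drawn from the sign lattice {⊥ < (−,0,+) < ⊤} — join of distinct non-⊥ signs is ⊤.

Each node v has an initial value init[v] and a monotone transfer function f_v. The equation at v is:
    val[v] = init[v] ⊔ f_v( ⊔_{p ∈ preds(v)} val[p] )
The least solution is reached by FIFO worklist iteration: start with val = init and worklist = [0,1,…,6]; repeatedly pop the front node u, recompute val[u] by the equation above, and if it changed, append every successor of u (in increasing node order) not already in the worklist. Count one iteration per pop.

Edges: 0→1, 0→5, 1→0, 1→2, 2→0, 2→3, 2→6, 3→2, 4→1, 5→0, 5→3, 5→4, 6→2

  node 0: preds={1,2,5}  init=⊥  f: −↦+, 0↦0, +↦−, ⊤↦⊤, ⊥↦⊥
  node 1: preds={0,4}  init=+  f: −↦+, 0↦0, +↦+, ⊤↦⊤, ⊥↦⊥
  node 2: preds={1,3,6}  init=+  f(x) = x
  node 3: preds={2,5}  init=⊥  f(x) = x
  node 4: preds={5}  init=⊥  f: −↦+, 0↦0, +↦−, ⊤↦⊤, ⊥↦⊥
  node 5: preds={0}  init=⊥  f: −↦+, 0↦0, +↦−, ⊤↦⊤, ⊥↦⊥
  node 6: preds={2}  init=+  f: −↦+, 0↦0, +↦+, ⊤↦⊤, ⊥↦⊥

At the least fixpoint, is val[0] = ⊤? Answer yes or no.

Worklist (12 pops):
  #1 pop 0: in=+ → − (was ⊥); enqueue []
  #2 pop 1: in=− → + (no change)
  #3 pop 2: in=+ → + (no change)
  #4 pop 3: in=+ → + (was ⊥); enqueue [2]
  #5 pop 4: in=⊥ → ⊥ (no change)
  #6 pop 5: in=− → + (was ⊥); enqueue [0,3,4]
  #7 pop 6: in=+ → + (no change)
  #8 pop 2: in=+ → + (no change)
  #9 pop 0: in=+ → − (no change)
  #10 pop 3: in=+ → + (no change)
  #11 pop 4: in=+ → − (was ⊥); enqueue [1]
  #12 pop 1: in=− → + (no change)

Fixpoint:
  val[0] = −
  val[1] = +
  val[2] = +
  val[3] = +
  val[4] = −
  val[5] = +
  val[6] = +

no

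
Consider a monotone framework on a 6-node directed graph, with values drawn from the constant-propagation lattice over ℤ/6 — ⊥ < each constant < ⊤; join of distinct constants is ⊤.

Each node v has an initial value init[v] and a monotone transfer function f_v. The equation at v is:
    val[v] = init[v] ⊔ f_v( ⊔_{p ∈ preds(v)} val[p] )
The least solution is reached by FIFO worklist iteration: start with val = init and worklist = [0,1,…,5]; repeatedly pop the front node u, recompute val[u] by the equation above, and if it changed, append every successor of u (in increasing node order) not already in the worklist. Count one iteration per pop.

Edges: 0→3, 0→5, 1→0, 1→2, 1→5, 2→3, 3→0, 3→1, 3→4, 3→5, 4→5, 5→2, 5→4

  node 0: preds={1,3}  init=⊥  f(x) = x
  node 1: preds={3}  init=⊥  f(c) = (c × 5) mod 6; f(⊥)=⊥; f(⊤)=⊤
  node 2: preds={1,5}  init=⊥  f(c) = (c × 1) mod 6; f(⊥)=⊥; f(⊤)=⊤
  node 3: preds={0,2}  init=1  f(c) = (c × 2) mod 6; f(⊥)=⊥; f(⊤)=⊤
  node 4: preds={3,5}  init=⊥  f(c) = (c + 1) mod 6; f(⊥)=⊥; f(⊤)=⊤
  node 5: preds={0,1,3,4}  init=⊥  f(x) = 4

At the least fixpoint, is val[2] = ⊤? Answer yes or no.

yes

Worklist (13 pops):
  #1 pop 0: in=1 → 1 (was ⊥); enqueue []
  #2 pop 1: in=1 → 5 (was ⊥); enqueue [0]
  #3 pop 2: in=5 → 5 (was ⊥); enqueue []
  #4 pop 3: in=⊤ → ⊤ (was 1); enqueue [1]
  #5 pop 4: in=⊤ → ⊤ (was ⊥); enqueue []
  #6 pop 5: in=⊤ → 4 (was ⊥); enqueue [2,4]
  #7 pop 0: in=⊤ → ⊤ (was 1); enqueue [3,5]
  #8 pop 1: in=⊤ → ⊤ (was 5); enqueue [0]
  #9 pop 2: in=⊤ → ⊤ (was 5); enqueue []
  #10 pop 4: in=⊤ → ⊤ (no change)
  #11 pop 3: in=⊤ → ⊤ (no change)
  #12 pop 5: in=⊤ → 4 (no change)
  #13 pop 0: in=⊤ → ⊤ (no change)

Fixpoint:
  val[0] = ⊤
  val[1] = ⊤
  val[2] = ⊤
  val[3] = ⊤
  val[4] = ⊤
  val[5] = 4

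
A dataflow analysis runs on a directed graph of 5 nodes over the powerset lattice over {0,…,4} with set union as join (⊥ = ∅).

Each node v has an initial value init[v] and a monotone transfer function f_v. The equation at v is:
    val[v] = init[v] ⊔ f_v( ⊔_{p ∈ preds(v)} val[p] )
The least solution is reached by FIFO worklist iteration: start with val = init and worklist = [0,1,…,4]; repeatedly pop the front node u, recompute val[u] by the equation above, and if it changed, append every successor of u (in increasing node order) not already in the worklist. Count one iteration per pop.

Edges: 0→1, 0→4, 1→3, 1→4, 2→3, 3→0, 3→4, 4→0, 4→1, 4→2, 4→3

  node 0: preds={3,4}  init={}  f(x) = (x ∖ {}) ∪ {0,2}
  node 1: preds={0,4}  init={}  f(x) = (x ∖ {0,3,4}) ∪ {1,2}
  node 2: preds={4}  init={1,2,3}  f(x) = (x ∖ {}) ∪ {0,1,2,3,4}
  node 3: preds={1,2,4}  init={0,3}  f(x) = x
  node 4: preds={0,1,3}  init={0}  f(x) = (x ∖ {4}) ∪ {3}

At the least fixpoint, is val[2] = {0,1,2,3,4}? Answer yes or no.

yes

Worklist (10 pops):
  #1 pop 0: in={0,3} → {0,2,3} (was {}); enqueue []
  #2 pop 1: in={0,2,3} → {1,2} (was {}); enqueue []
  #3 pop 2: in={0} → {0,1,2,3,4} (was {1,2,3}); enqueue []
  #4 pop 3: in={0,1,2,3,4} → {0,1,2,3,4} (was {0,3}); enqueue [0]
  #5 pop 4: in={0,1,2,3,4} → {0,1,2,3} (was {0}); enqueue [1,2,3]
  #6 pop 0: in={0,1,2,3,4} → {0,1,2,3,4} (was {0,2,3}); enqueue [4]
  #7 pop 1: in={0,1,2,3,4} → {1,2} (no change)
  #8 pop 2: in={0,1,2,3} → {0,1,2,3,4} (no change)
  #9 pop 3: in={0,1,2,3,4} → {0,1,2,3,4} (no change)
  #10 pop 4: in={0,1,2,3,4} → {0,1,2,3} (no change)

Fixpoint:
  val[0] = {0,1,2,3,4}
  val[1] = {1,2}
  val[2] = {0,1,2,3,4}
  val[3] = {0,1,2,3,4}
  val[4] = {0,1,2,3}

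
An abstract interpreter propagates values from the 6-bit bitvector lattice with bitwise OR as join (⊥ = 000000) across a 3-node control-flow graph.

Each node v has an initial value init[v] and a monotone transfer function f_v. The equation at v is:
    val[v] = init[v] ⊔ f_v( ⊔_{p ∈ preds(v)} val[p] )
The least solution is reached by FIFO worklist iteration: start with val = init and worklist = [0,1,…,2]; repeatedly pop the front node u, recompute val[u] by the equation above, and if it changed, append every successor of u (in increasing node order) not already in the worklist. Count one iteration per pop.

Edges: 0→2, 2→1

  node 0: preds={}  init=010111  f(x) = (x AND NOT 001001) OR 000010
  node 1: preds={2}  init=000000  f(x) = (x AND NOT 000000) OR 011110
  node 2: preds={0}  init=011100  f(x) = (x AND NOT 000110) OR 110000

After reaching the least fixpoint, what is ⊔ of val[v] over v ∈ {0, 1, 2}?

111111

Iteration log — 4 steps:
  step 1. node 0  ⊔preds=000000  new=010111  stable
  step 2. node 1  ⊔preds=011100  new=011110  old=000000  +wl: 
  step 3. node 2  ⊔preds=010111  new=111101  old=011100  +wl: 1
  step 4. node 1  ⊔preds=111101  new=111111  old=011110  +wl: 

Least fixpoint reached:
  node 0: 010111
  node 1: 111111
  node 2: 111101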